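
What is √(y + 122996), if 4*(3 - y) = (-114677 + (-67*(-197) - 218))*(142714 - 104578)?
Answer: √969692663 ≈ 31140.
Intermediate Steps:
y = 969569667 (y = 3 - (-114677 + (-67*(-197) - 218))*(142714 - 104578)/4 = 3 - (-114677 + (13199 - 218))*38136/4 = 3 - (-114677 + 12981)*38136/4 = 3 - (-25424)*38136 = 3 - ¼*(-3878278656) = 3 + 969569664 = 969569667)
√(y + 122996) = √(969569667 + 122996) = √969692663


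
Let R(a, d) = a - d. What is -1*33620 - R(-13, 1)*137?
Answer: -31702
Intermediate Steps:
-1*33620 - R(-13, 1)*137 = -1*33620 - (-13 - 1*1)*137 = -33620 - (-13 - 1)*137 = -33620 - (-14)*137 = -33620 - 1*(-1918) = -33620 + 1918 = -31702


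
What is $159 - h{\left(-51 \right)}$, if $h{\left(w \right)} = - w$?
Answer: $108$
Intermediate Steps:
$159 - h{\left(-51 \right)} = 159 - \left(-1\right) \left(-51\right) = 159 - 51 = 108$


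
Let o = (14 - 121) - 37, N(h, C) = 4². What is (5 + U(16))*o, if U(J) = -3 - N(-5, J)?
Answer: 2016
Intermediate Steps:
N(h, C) = 16
o = -144 (o = -107 - 37 = -144)
U(J) = -19 (U(J) = -3 - 1*16 = -3 - 16 = -19)
(5 + U(16))*o = (5 - 19)*(-144) = -14*(-144) = 2016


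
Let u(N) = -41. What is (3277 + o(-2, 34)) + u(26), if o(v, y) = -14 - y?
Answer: 3188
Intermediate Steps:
(3277 + o(-2, 34)) + u(26) = (3277 + (-14 - 1*34)) - 41 = (3277 + (-14 - 34)) - 41 = (3277 - 48) - 41 = 3229 - 41 = 3188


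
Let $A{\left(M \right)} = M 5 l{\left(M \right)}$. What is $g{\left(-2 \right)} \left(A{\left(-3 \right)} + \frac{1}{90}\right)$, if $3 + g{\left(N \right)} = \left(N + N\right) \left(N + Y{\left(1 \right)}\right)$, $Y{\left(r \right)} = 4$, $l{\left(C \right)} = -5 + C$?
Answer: $- \frac{118811}{90} \approx -1320.1$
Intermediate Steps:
$A{\left(M \right)} = 5 M \left(-5 + M\right)$ ($A{\left(M \right)} = M 5 \left(-5 + M\right) = 5 M \left(-5 + M\right)$)
$g{\left(N \right)} = -3 + 2 N \left(4 + N\right)$ ($g{\left(N \right)} = -3 + \left(N + N\right) \left(N + 4\right) = -3 + 2 N \left(4 + N\right)$)
$g{\left(-2 \right)} \left(A{\left(-3 \right)} + \frac{1}{90}\right) = \left(-3 + 2 \left(-2\right)^{2} + 8 \left(-2\right)\right) \left(5 \left(-3\right) \left(-5 - 3\right) + \frac{1}{90}\right) = \left(-3 + 2 \cdot 4 - 16\right) \left(5 \left(-3\right) \left(-8\right) + \frac{1}{90}\right) = \left(-3 + 8 - 16\right) \left(120 + \frac{1}{90}\right) = \left(-11\right) \frac{10801}{90} = - \frac{118811}{90}$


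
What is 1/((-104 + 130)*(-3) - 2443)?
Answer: -1/2521 ≈ -0.00039667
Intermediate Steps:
1/((-104 + 130)*(-3) - 2443) = 1/(26*(-3) - 2443) = 1/(-78 - 2443) = 1/(-2521) = -1/2521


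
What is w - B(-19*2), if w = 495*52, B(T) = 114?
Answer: 25626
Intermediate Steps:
w = 25740
w - B(-19*2) = 25740 - 1*114 = 25740 - 114 = 25626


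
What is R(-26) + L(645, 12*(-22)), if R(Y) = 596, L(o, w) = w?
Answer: 332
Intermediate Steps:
R(-26) + L(645, 12*(-22)) = 596 + 12*(-22) = 596 - 264 = 332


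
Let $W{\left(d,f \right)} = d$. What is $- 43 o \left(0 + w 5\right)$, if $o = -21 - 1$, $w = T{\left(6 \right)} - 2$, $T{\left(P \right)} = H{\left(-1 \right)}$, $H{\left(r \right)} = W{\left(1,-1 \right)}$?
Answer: $-4730$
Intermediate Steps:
$H{\left(r \right)} = 1$
$T{\left(P \right)} = 1$
$w = -1$ ($w = 1 - 2 = -1$)
$o = -22$ ($o = -21 - 1 = -22$)
$- 43 o \left(0 + w 5\right) = \left(-43\right) \left(-22\right) \left(0 - 5\right) = 946 \left(0 - 5\right) = 946 \left(-5\right) = -4730$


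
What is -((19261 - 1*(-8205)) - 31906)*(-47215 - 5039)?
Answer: -232007760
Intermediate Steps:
-((19261 - 1*(-8205)) - 31906)*(-47215 - 5039) = -((19261 + 8205) - 31906)*(-52254) = -(27466 - 31906)*(-52254) = -(-4440)*(-52254) = -1*232007760 = -232007760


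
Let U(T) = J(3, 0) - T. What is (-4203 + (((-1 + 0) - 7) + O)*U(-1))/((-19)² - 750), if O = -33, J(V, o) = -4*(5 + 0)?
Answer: 3424/389 ≈ 8.8021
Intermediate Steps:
J(V, o) = -20 (J(V, o) = -4*5 = -20)
U(T) = -20 - T
(-4203 + (((-1 + 0) - 7) + O)*U(-1))/((-19)² - 750) = (-4203 + (((-1 + 0) - 7) - 33)*(-20 - 1*(-1)))/((-19)² - 750) = (-4203 + ((-1 - 7) - 33)*(-20 + 1))/(361 - 750) = (-4203 + (-8 - 33)*(-19))/(-389) = (-4203 - 41*(-19))*(-1/389) = (-4203 + 779)*(-1/389) = -3424*(-1/389) = 3424/389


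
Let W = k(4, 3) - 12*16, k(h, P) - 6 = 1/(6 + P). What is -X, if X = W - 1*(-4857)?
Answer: -42040/9 ≈ -4671.1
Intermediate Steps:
k(h, P) = 6 + 1/(6 + P)
W = -1673/9 (W = (37 + 6*3)/(6 + 3) - 12*16 = (37 + 18)/9 - 192 = (⅑)*55 - 192 = 55/9 - 192 = -1673/9 ≈ -185.89)
X = 42040/9 (X = -1673/9 - 1*(-4857) = -1673/9 + 4857 = 42040/9 ≈ 4671.1)
-X = -1*42040/9 = -42040/9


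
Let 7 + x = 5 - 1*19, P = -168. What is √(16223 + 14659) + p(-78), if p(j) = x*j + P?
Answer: 1470 + √30882 ≈ 1645.7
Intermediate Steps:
x = -21 (x = -7 + (5 - 1*19) = -7 + (5 - 19) = -7 - 14 = -21)
p(j) = -168 - 21*j (p(j) = -21*j - 168 = -168 - 21*j)
√(16223 + 14659) + p(-78) = √(16223 + 14659) + (-168 - 21*(-78)) = √30882 + (-168 + 1638) = √30882 + 1470 = 1470 + √30882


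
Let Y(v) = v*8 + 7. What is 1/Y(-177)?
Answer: -1/1409 ≈ -0.00070972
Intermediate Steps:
Y(v) = 7 + 8*v (Y(v) = 8*v + 7 = 7 + 8*v)
1/Y(-177) = 1/(7 + 8*(-177)) = 1/(7 - 1416) = 1/(-1409) = -1/1409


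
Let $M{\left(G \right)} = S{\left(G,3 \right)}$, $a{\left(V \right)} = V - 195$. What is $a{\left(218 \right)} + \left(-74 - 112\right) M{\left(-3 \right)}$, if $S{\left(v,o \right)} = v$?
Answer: $581$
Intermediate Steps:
$a{\left(V \right)} = -195 + V$
$M{\left(G \right)} = G$
$a{\left(218 \right)} + \left(-74 - 112\right) M{\left(-3 \right)} = \left(-195 + 218\right) + \left(-74 - 112\right) \left(-3\right) = 23 - -558 = 23 + 558 = 581$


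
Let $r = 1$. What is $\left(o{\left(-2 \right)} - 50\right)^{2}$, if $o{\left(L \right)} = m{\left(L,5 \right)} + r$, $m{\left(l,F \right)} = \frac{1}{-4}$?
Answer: $\frac{38809}{16} \approx 2425.6$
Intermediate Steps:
$m{\left(l,F \right)} = - \frac{1}{4}$
$o{\left(L \right)} = \frac{3}{4}$ ($o{\left(L \right)} = - \frac{1}{4} + 1 = \frac{3}{4}$)
$\left(o{\left(-2 \right)} - 50\right)^{2} = \left(\frac{3}{4} - 50\right)^{2} = \left(- \frac{197}{4}\right)^{2} = \frac{38809}{16}$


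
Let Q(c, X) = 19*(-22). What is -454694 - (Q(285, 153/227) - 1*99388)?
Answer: -354888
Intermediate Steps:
Q(c, X) = -418
-454694 - (Q(285, 153/227) - 1*99388) = -454694 - (-418 - 1*99388) = -454694 - (-418 - 99388) = -454694 - 1*(-99806) = -454694 + 99806 = -354888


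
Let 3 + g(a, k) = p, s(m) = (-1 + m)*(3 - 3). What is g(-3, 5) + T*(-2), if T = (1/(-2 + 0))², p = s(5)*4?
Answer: -7/2 ≈ -3.5000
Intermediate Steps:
s(m) = 0 (s(m) = (-1 + m)*0 = 0)
p = 0 (p = 0*4 = 0)
g(a, k) = -3 (g(a, k) = -3 + 0 = -3)
T = ¼ (T = (1/(-2))² = (-½)² = ¼ ≈ 0.25000)
g(-3, 5) + T*(-2) = -3 + (¼)*(-2) = -3 - ½ = -7/2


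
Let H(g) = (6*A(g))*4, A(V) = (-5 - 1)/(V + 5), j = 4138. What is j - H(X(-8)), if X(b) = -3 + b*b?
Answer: 45542/11 ≈ 4140.2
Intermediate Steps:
A(V) = -6/(5 + V)
X(b) = -3 + b²
H(g) = -144/(5 + g) (H(g) = (6*(-6/(5 + g)))*4 = -36/(5 + g)*4 = -144/(5 + g))
j - H(X(-8)) = 4138 - (-144)/(5 + (-3 + (-8)²)) = 4138 - (-144)/(5 + (-3 + 64)) = 4138 - (-144)/(5 + 61) = 4138 - (-144)/66 = 4138 - 1*(-24/11) = 4138 + 24/11 = 45542/11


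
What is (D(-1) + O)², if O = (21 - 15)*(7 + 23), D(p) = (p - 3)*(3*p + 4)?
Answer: 30976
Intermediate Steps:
D(p) = (-3 + p)*(4 + 3*p)
O = 180 (O = 6*30 = 180)
(D(-1) + O)² = ((-12 - 5*(-1) + 3*(-1)²) + 180)² = ((-12 + 5 + 3*1) + 180)² = ((-12 + 5 + 3) + 180)² = (-4 + 180)² = 176² = 30976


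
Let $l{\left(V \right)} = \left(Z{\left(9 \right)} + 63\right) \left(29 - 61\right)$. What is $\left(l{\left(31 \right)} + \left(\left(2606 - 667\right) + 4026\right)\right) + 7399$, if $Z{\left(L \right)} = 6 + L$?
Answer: $10868$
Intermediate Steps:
$l{\left(V \right)} = -2496$ ($l{\left(V \right)} = \left(\left(6 + 9\right) + 63\right) \left(29 - 61\right) = \left(15 + 63\right) \left(-32\right) = 78 \left(-32\right) = -2496$)
$\left(l{\left(31 \right)} + \left(\left(2606 - 667\right) + 4026\right)\right) + 7399 = \left(-2496 + \left(\left(2606 - 667\right) + 4026\right)\right) + 7399 = \left(-2496 + \left(1939 + 4026\right)\right) + 7399 = \left(-2496 + 5965\right) + 7399 = 3469 + 7399 = 10868$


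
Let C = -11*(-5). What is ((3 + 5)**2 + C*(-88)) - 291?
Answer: -5067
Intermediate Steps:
C = 55
((3 + 5)**2 + C*(-88)) - 291 = ((3 + 5)**2 + 55*(-88)) - 291 = (8**2 - 4840) - 291 = (64 - 4840) - 291 = -4776 - 291 = -5067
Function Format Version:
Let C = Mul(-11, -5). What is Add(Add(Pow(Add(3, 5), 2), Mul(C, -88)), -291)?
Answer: -5067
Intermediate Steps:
C = 55
Add(Add(Pow(Add(3, 5), 2), Mul(C, -88)), -291) = Add(Add(Pow(Add(3, 5), 2), Mul(55, -88)), -291) = Add(Add(Pow(8, 2), -4840), -291) = Add(Add(64, -4840), -291) = Add(-4776, -291) = -5067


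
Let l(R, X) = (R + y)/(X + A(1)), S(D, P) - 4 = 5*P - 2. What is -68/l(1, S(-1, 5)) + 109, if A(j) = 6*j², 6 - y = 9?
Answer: 1231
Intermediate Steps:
S(D, P) = 2 + 5*P (S(D, P) = 4 + (5*P - 2) = 4 + (-2 + 5*P) = 2 + 5*P)
y = -3 (y = 6 - 1*9 = 6 - 9 = -3)
l(R, X) = (-3 + R)/(6 + X) (l(R, X) = (R - 3)/(X + 6*1²) = (-3 + R)/(X + 6*1) = (-3 + R)/(X + 6) = (-3 + R)/(6 + X))
-68/l(1, S(-1, 5)) + 109 = -68*(6 + (2 + 5*5))/(-3 + 1) + 109 = -68/(-2/(6 + (2 + 25))) + 109 = -68/(-2/(6 + 27)) + 109 = -68/(-2/33) + 109 = -68*(-33/2) + 109 = 1122 + 109 = 1231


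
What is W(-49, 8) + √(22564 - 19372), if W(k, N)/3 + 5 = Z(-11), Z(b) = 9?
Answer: 12 + 2*√798 ≈ 68.498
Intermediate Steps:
W(k, N) = 12 (W(k, N) = -15 + 3*9 = -15 + 27 = 12)
W(-49, 8) + √(22564 - 19372) = 12 + √(22564 - 19372) = 12 + √3192 = 12 + 2*√798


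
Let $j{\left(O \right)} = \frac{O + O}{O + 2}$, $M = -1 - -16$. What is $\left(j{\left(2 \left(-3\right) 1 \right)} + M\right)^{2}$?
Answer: $324$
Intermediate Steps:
$M = 15$ ($M = -1 + 16 = 15$)
$j{\left(O \right)} = \frac{2 O}{2 + O}$
$\left(j{\left(2 \left(-3\right) 1 \right)} + M\right)^{2} = \left(\frac{2 \cdot 2 \left(-3\right) 1}{2 + 2 \left(-3\right) 1} + 15\right)^{2} = \left(\frac{2 \left(\left(-6\right) 1\right)}{2 - 6} + 15\right)^{2} = \left(2 \left(-6\right) \frac{1}{2 - 6} + 15\right)^{2} = \left(2 \left(-6\right) \frac{1}{-4} + 15\right)^{2} = \left(2 \left(-6\right) \left(- \frac{1}{4}\right) + 15\right)^{2} = \left(3 + 15\right)^{2} = 18^{2} = 324$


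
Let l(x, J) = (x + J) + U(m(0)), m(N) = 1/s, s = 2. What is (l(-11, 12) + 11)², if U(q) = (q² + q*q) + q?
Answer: 169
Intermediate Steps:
m(N) = ½ (m(N) = 1/2 = ½)
U(q) = q + 2*q² (U(q) = (q² + q²) + q = 2*q² + q = q + 2*q²)
l(x, J) = 1 + J + x (l(x, J) = (x + J) + (1 + 2*(½))/2 = (J + x) + (1 + 1)/2 = (J + x) + (½)*2 = (J + x) + 1 = 1 + J + x)
(l(-11, 12) + 11)² = ((1 + 12 - 11) + 11)² = (2 + 11)² = 13² = 169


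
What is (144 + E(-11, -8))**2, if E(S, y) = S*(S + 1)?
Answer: 64516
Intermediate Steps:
E(S, y) = S*(1 + S)
(144 + E(-11, -8))**2 = (144 - 11*(1 - 11))**2 = (144 - 11*(-10))**2 = (144 + 110)**2 = 254**2 = 64516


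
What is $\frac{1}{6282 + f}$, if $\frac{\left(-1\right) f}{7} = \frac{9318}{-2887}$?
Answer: $\frac{2887}{18201360} \approx 0.00015861$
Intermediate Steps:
$f = \frac{65226}{2887}$ ($f = - 7 \frac{9318}{-2887} = - 7 \cdot 9318 \left(- \frac{1}{2887}\right) = \left(-7\right) \left(- \frac{9318}{2887}\right) = \frac{65226}{2887} \approx 22.593$)
$\frac{1}{6282 + f} = \frac{1}{6282 + \frac{65226}{2887}} = \frac{1}{\frac{18201360}{2887}} = \frac{2887}{18201360}$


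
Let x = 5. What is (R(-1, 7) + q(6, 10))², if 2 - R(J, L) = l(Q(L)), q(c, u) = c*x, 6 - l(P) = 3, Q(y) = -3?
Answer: 841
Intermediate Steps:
l(P) = 3 (l(P) = 6 - 1*3 = 6 - 3 = 3)
q(c, u) = 5*c (q(c, u) = c*5 = 5*c)
R(J, L) = -1 (R(J, L) = 2 - 1*3 = 2 - 3 = -1)
(R(-1, 7) + q(6, 10))² = (-1 + 5*6)² = (-1 + 30)² = 29² = 841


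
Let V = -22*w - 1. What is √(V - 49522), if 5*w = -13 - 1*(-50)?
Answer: I*√1242145/5 ≈ 222.9*I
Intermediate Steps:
w = 37/5 (w = (-13 - 1*(-50))/5 = (-13 + 50)/5 = (⅕)*37 = 37/5 ≈ 7.4000)
V = -819/5 (V = -22*37/5 - 1 = -814/5 - 1 = -819/5 ≈ -163.80)
√(V - 49522) = √(-819/5 - 49522) = √(-248429/5) = I*√1242145/5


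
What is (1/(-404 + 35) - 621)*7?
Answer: -1604050/369 ≈ -4347.0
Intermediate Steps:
(1/(-404 + 35) - 621)*7 = (1/(-369) - 621)*7 = (-1/369 - 621)*7 = -229150/369*7 = -1604050/369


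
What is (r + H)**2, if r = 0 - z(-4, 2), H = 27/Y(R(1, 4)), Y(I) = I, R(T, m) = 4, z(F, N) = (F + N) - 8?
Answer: 4489/16 ≈ 280.56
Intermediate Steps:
z(F, N) = -8 + F + N
H = 27/4 ≈ 6.7500
r = 10 (r = 0 - (-8 - 4 + 2) = 0 - 1*(-10) = 0 + 10 = 10)
(r + H)**2 = (10 + 27/4)**2 = (67/4)**2 = 4489/16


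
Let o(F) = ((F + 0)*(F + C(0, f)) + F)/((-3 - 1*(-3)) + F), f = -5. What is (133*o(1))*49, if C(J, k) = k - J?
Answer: -19551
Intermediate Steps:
o(F) = (F + F*(-5 + F))/F (o(F) = ((F + 0)*(F + (-5 - 1*0)) + F)/((-3 - 1*(-3)) + F) = (F*(F + (-5 + 0)) + F)/((-3 + 3) + F) = (F*(F - 5) + F)/(0 + F) = (F*(-5 + F) + F)/F = (F + F*(-5 + F))/F)
(133*o(1))*49 = (133*(-4 + 1))*49 = (133*(-3))*49 = -399*49 = -19551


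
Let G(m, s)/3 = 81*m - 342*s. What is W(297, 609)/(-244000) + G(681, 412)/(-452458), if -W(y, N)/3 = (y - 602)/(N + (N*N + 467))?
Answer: 38271250182513/67317968122400 ≈ 0.56851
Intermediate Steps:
W(y, N) = -3*(-602 + y)/(467 + N + N**2) (W(y, N) = -3*(y - 602)/(N + (N*N + 467)) = -3*(-602 + y)/(N + (N**2 + 467)) = -3*(-602 + y)/(N + (467 + N**2)) = -3*(-602 + y)/(467 + N + N**2))
G(m, s) = -1026*s + 243*m (G(m, s) = 3*(81*m - 342*s) = 3*(-342*s + 81*m) = -1026*s + 243*m)
W(297, 609)/(-244000) + G(681, 412)/(-452458) = (3*(602 - 1*297)/(467 + 609 + 609**2))/(-244000) + (-1026*412 + 243*681)/(-452458) = (3*(602 - 297)/(467 + 609 + 370881))*(-1/244000) + (-422712 + 165483)*(-1/452458) = (3*305/371957)*(-1/244000) - 257229*(-1/452458) = (3*(1/371957)*305)*(-1/244000) + 257229/452458 = (915/371957)*(-1/244000) + 257229/452458 = -3/297565600 + 257229/452458 = 38271250182513/67317968122400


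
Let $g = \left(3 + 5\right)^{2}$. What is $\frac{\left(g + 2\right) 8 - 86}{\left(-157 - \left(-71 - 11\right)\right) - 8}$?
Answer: $- \frac{442}{83} \approx -5.3253$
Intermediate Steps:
$g = 64$ ($g = 8^{2} = 64$)
$\frac{\left(g + 2\right) 8 - 86}{\left(-157 - \left(-71 - 11\right)\right) - 8} = \frac{\left(64 + 2\right) 8 - 86}{\left(-157 - \left(-71 - 11\right)\right) - 8} = \frac{66 \cdot 8 - 86}{\left(-157 - -82\right) - 8} = \frac{528 - 86}{\left(-157 + 82\right) - 8} = \frac{442}{-75 - 8} = \frac{442}{-83} = 442 \left(- \frac{1}{83}\right) = - \frac{442}{83}$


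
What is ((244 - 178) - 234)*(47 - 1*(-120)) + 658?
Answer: -27398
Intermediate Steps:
((244 - 178) - 234)*(47 - 1*(-120)) + 658 = (66 - 234)*(47 + 120) + 658 = -168*167 + 658 = -28056 + 658 = -27398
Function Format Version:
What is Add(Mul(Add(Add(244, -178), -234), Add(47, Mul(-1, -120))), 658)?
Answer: -27398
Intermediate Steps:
Add(Mul(Add(Add(244, -178), -234), Add(47, Mul(-1, -120))), 658) = Add(Mul(Add(66, -234), Add(47, 120)), 658) = Add(Mul(-168, 167), 658) = Add(-28056, 658) = -27398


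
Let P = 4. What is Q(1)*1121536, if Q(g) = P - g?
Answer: 3364608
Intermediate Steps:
Q(g) = 4 - g
Q(1)*1121536 = (4 - 1*1)*1121536 = (4 - 1)*1121536 = 3*1121536 = 3364608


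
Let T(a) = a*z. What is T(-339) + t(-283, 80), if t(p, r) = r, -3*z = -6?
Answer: -598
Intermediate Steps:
z = 2 (z = -1/3*(-6) = 2)
T(a) = 2*a (T(a) = a*2 = 2*a)
T(-339) + t(-283, 80) = 2*(-339) + 80 = -678 + 80 = -598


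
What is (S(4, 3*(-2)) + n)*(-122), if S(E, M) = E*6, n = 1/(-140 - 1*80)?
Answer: -322019/110 ≈ -2927.4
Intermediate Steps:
n = -1/220 (n = 1/(-140 - 80) = 1/(-220) = -1/220 ≈ -0.0045455)
S(E, M) = 6*E
(S(4, 3*(-2)) + n)*(-122) = (6*4 - 1/220)*(-122) = (24 - 1/220)*(-122) = (5279/220)*(-122) = -322019/110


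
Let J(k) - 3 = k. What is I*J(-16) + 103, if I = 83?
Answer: -976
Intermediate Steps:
J(k) = 3 + k
I*J(-16) + 103 = 83*(3 - 16) + 103 = 83*(-13) + 103 = -1079 + 103 = -976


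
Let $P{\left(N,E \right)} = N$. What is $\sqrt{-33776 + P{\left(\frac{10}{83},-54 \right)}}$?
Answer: $\frac{i \sqrt{232682034}}{83} \approx 183.78 i$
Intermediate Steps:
$\sqrt{-33776 + P{\left(\frac{10}{83},-54 \right)}} = \sqrt{-33776 + \frac{10}{83}} = \sqrt{- \frac{2803398}{83}} = \frac{i \sqrt{232682034}}{83}$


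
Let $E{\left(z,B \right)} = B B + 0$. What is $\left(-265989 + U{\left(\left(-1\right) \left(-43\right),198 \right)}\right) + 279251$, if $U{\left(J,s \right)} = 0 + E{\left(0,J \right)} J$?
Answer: $92769$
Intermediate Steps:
$E{\left(z,B \right)} = B^{2}$ ($E{\left(z,B \right)} = B^{2} + 0 = B^{2}$)
$U{\left(J,s \right)} = J^{3}$ ($U{\left(J,s \right)} = 0 + J^{2} J = 0 + J^{3} = J^{3}$)
$\left(-265989 + U{\left(\left(-1\right) \left(-43\right),198 \right)}\right) + 279251 = \left(-265989 + \left(\left(-1\right) \left(-43\right)\right)^{3}\right) + 279251 = \left(-265989 + 43^{3}\right) + 279251 = \left(-265989 + 79507\right) + 279251 = -186482 + 279251 = 92769$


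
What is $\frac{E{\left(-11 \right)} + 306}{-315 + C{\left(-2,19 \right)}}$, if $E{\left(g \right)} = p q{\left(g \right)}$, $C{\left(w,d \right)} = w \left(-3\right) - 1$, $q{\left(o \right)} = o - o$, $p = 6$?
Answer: $- \frac{153}{155} \approx -0.9871$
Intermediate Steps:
$q{\left(o \right)} = 0$
$C{\left(w,d \right)} = -1 - 3 w$ ($C{\left(w,d \right)} = - 3 w - 1 = -1 - 3 w$)
$E{\left(g \right)} = 0$ ($E{\left(g \right)} = 6 \cdot 0 = 0$)
$\frac{E{\left(-11 \right)} + 306}{-315 + C{\left(-2,19 \right)}} = \frac{0 + 306}{-315 - -5} = \frac{306}{-315 + \left(-1 + 6\right)} = \frac{306}{-315 + 5} = \frac{306}{-310} = 306 \left(- \frac{1}{310}\right) = - \frac{153}{155}$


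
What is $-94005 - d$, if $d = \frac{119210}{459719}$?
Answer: $- \frac{3324307985}{35363} \approx -94005.0$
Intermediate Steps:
$d = \frac{9170}{35363}$ ($d = 119210 \cdot \frac{1}{459719} = \frac{9170}{35363} \approx 0.25931$)
$-94005 - d = -94005 - \frac{9170}{35363} = - \frac{3324307985}{35363}$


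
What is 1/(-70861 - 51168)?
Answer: -1/122029 ≈ -8.1948e-6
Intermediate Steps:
1/(-70861 - 51168) = 1/(-122029) = -1/122029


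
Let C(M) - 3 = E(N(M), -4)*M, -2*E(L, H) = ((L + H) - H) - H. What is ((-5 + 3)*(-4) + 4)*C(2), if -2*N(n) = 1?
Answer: -6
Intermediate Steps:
N(n) = -1/2 (N(n) = -1/2*1 = -1/2)
E(L, H) = H/2 - L/2 (E(L, H) = -(((L + H) - H) - H)/2 = -(((H + L) - H) - H)/2 = -(L - H)/2 = H/2 - L/2)
C(M) = 3 - 7*M/4 (C(M) = 3 + ((1/2)*(-4) - 1/2*(-1/2))*M = 3 + (-2 + 1/4)*M = 3 - 7*M/4)
((-5 + 3)*(-4) + 4)*C(2) = ((-5 + 3)*(-4) + 4)*(3 - 7/4*2) = (-2*(-4) + 4)*(3 - 7/2) = (8 + 4)*(-1/2) = 12*(-1/2) = -6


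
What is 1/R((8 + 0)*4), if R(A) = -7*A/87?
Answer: -87/224 ≈ -0.38839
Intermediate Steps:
R(A) = -7*A/87 (R(A) = -7*A*(1/87) = -7*A/87)
1/R((8 + 0)*4) = 1/(-7*(8 + 0)*4/87) = 1/(-56*4/87) = 1/(-7/87*32) = 1/(-224/87) = -87/224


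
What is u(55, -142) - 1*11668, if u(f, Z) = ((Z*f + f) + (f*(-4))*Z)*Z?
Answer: -3346538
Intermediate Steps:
u(f, Z) = Z*(f - 3*Z*f) (u(f, Z) = ((f + Z*f) + (-4*f)*Z)*Z = ((f + Z*f) - 4*Z*f)*Z = (f - 3*Z*f)*Z = Z*(f - 3*Z*f))
u(55, -142) - 1*11668 = -142*55*(1 - 3*(-142)) - 1*11668 = -142*55*(1 + 426) - 11668 = -142*55*427 - 11668 = -3334870 - 11668 = -3346538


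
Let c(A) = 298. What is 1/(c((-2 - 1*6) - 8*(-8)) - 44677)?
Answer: -1/44379 ≈ -2.2533e-5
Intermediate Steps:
1/(c((-2 - 1*6) - 8*(-8)) - 44677) = 1/(298 - 44677) = 1/(-44379) = -1/44379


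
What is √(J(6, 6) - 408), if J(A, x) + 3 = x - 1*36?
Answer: 21*I ≈ 21.0*I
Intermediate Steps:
J(A, x) = -39 + x (J(A, x) = -3 + (x - 1*36) = -3 + (x - 36) = -3 + (-36 + x) = -39 + x)
√(J(6, 6) - 408) = √((-39 + 6) - 408) = √(-33 - 408) = √(-441) = 21*I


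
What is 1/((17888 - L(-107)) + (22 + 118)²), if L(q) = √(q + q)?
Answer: 18744/702675179 + I*√214/1405350358 ≈ 2.6675e-5 + 1.0409e-8*I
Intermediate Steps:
L(q) = √2*√q (L(q) = √(2*q) = √2*√q)
1/((17888 - L(-107)) + (22 + 118)²) = 1/((17888 - √2*√(-107)) + (22 + 118)²) = 1/((17888 - √2*I*√107) + 140²) = 1/((17888 - I*√214) + 19600) = 1/(37488 - I*√214)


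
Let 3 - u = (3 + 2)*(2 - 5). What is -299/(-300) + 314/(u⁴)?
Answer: 1311751/1312200 ≈ 0.99966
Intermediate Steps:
u = 18 (u = 3 - (3 + 2)*(2 - 5) = 3 - 5*(-3) = 3 - 1*(-15) = 3 + 15 = 18)
-299/(-300) + 314/(u⁴) = -299/(-300) + 314/(18⁴) = -299*(-1/300) + 314/104976 = 299/300 + 314*(1/104976) = 299/300 + 157/52488 = 1311751/1312200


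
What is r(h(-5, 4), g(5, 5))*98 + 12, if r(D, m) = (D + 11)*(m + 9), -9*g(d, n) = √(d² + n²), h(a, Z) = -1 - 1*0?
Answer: 8832 - 4900*√2/9 ≈ 8062.0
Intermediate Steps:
h(a, Z) = -1 (h(a, Z) = -1 + 0 = -1)
g(d, n) = -√(d² + n²)/9
r(D, m) = (9 + m)*(11 + D) (r(D, m) = (11 + D)*(9 + m) = (9 + m)*(11 + D))
r(h(-5, 4), g(5, 5))*98 + 12 = (99 + 9*(-1) + 11*(-√(5² + 5²)/9) - (-1)*√(5² + 5²)/9)*98 + 12 = (99 - 9 + 11*(-√(25 + 25)/9) - (-1)*√(25 + 25)/9)*98 + 12 = (99 - 9 + 11*(-5*√2/9) - (-1)*√50/9)*98 + 12 = (99 - 9 + 11*(-5*√2/9) - (-1)*5*√2/9)*98 + 12 = (99 - 9 + 11*(-5*√2/9) - (-5)*√2/9)*98 + 12 = (99 - 9 - 55*√2/9 + 5*√2/9)*98 + 12 = (90 - 50*√2/9)*98 + 12 = (8820 - 4900*√2/9) + 12 = 8832 - 4900*√2/9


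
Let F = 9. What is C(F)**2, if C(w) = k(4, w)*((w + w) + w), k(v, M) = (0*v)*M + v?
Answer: 11664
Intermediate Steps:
k(v, M) = v (k(v, M) = 0*M + v = 0 + v = v)
C(w) = 12*w (C(w) = 4*((w + w) + w) = 4*(2*w + w) = 4*(3*w) = 12*w)
C(F)**2 = (12*9)**2 = 108**2 = 11664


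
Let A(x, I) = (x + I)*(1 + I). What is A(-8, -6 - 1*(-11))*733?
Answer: -13194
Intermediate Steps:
A(x, I) = (1 + I)*(I + x) (A(x, I) = (I + x)*(1 + I) = (1 + I)*(I + x))
A(-8, -6 - 1*(-11))*733 = ((-6 - 1*(-11)) - 8 + (-6 - 1*(-11))² + (-6 - 1*(-11))*(-8))*733 = ((-6 + 11) - 8 + (-6 + 11)² + (-6 + 11)*(-8))*733 = (5 - 8 + 5² + 5*(-8))*733 = (5 - 8 + 25 - 40)*733 = -18*733 = -13194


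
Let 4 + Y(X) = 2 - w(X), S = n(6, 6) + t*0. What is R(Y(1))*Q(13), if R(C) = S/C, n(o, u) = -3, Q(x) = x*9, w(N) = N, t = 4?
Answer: 117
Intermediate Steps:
Q(x) = 9*x
S = -3 (S = -3 + 4*0 = -3 + 0 = -3)
Y(X) = -2 - X (Y(X) = -4 + (2 - X) = -2 - X)
R(C) = -3/C
R(Y(1))*Q(13) = (-3/(-2 - 1*1))*(9*13) = -3/(-2 - 1)*117 = -3/(-3)*117 = -3*(-⅓)*117 = 1*117 = 117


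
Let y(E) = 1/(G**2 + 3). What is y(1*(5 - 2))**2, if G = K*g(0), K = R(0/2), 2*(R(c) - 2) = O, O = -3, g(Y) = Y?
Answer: 1/9 ≈ 0.11111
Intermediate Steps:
R(c) = 1/2 (R(c) = 2 + (1/2)*(-3) = 2 - 3/2 = 1/2)
K = 1/2 ≈ 0.50000
G = 0 (G = (1/2)*0 = 0)
y(E) = 1/3 (y(E) = 1/(0**2 + 3) = 1/(0 + 3) = 1/3)
y(1*(5 - 2))**2 = (1/3)**2 = 1/9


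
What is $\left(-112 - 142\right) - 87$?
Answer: $-341$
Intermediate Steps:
$\left(-112 - 142\right) - 87 = -254 - 87 = -341$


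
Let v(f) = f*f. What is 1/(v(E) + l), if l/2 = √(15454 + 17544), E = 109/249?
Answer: -736633881/507393473981831 + 7688248002*√32998/507393473981831 ≈ 0.0027510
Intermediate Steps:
E = 109/249 (E = 109*(1/249) = 109/249 ≈ 0.43775)
v(f) = f²
l = 2*√32998 (l = 2*√(15454 + 17544) = 2*√32998 ≈ 363.31)
1/(v(E) + l) = 1/((109/249)² + 2*√32998) = 1/(11881/62001 + 2*√32998)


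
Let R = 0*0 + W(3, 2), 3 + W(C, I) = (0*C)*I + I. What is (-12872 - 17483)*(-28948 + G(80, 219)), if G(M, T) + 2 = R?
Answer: 878807605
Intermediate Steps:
W(C, I) = -3 + I (W(C, I) = -3 + ((0*C)*I + I) = -3 + (0*I + I) = -3 + (0 + I) = -3 + I)
R = -1 (R = 0*0 + (-3 + 2) = 0 - 1 = -1)
G(M, T) = -3 (G(M, T) = -2 - 1 = -3)
(-12872 - 17483)*(-28948 + G(80, 219)) = (-12872 - 17483)*(-28948 - 3) = -30355*(-28951) = 878807605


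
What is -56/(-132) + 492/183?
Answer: 6266/2013 ≈ 3.1128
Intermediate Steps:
-56/(-132) + 492/183 = -56*(-1/132) + 492*(1/183) = 14/33 + 164/61 = 6266/2013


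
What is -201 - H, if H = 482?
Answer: -683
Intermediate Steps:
-201 - H = -201 - 1*482 = -201 - 482 = -683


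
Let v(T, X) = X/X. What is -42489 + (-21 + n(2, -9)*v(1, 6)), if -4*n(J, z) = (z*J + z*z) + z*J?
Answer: -170085/4 ≈ -42521.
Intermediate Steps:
n(J, z) = -z**2/4 - J*z/2 (n(J, z) = -((z*J + z*z) + z*J)/4 = -((J*z + z**2) + J*z)/4 = -((z**2 + J*z) + J*z)/4 = -(z**2 + 2*J*z)/4 = -z**2/4 - J*z/2)
v(T, X) = 1
-42489 + (-21 + n(2, -9)*v(1, 6)) = -42489 + (-21 - 1/4*(-9)*(-9 + 2*2)*1) = -42489 + (-21 - 1/4*(-9)*(-9 + 4)*1) = -42489 + (-21 - 1/4*(-9)*(-5)*1) = -42489 + (-21 - 45/4*1) = -42489 + (-21 - 45/4) = -42489 - 129/4 = -170085/4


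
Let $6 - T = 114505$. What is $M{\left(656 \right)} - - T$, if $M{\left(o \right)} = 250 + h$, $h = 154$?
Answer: $-114095$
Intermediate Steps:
$T = -114499$ ($T = 6 - 114505 = -114499$)
$M{\left(o \right)} = 404$ ($M{\left(o \right)} = 250 + 154 = 404$)
$M{\left(656 \right)} - - T = 404 - \left(-1\right) \left(-114499\right) = 404 - 114499 = -114095$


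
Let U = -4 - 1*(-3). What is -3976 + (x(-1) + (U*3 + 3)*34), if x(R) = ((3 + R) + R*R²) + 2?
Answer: -3973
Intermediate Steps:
U = -1 (U = -4 + 3 = -1)
x(R) = 5 + R + R³ (x(R) = ((3 + R) + R³) + 2 = (3 + R + R³) + 2 = 5 + R + R³)
-3976 + (x(-1) + (U*3 + 3)*34) = -3976 + ((5 - 1 + (-1)³) + (-1*3 + 3)*34) = -3976 + ((5 - 1 - 1) + (-3 + 3)*34) = -3976 + (3 + 0*34) = -3976 + (3 + 0) = -3976 + 3 = -3973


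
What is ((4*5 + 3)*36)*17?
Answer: 14076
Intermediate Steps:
((4*5 + 3)*36)*17 = ((20 + 3)*36)*17 = (23*36)*17 = 828*17 = 14076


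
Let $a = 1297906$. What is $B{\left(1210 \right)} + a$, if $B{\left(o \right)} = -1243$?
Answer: $1296663$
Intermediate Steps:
$B{\left(1210 \right)} + a = -1243 + 1297906 = 1296663$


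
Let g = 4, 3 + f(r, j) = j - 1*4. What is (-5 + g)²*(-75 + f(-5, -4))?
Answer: -86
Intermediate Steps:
f(r, j) = -7 + j (f(r, j) = -3 + (j - 1*4) = -3 + (j - 4) = -3 + (-4 + j) = -7 + j)
(-5 + g)²*(-75 + f(-5, -4)) = (-5 + 4)²*(-75 + (-7 - 4)) = (-1)²*(-75 - 11) = 1*(-86) = -86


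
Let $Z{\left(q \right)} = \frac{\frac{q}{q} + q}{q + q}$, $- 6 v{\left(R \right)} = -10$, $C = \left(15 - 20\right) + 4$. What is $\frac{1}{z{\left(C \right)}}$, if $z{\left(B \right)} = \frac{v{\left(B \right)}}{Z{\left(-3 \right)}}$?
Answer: $\frac{1}{5} \approx 0.2$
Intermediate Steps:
$C = -1$ ($C = -5 + 4 = -1$)
$v{\left(R \right)} = \frac{5}{3}$ ($v{\left(R \right)} = \left(- \frac{1}{6}\right) \left(-10\right) = \frac{5}{3}$)
$Z{\left(q \right)} = \frac{1 + q}{2 q}$
$z{\left(B \right)} = 5$ ($z{\left(B \right)} = \frac{5}{3 \frac{1 - 3}{2 \left(-3\right)}} = \frac{5}{3 \cdot \frac{1}{2} \left(- \frac{1}{3}\right) \left(-2\right)} = \frac{5 \frac{1}{\frac{1}{3}}}{3} = \frac{5}{3} \cdot 3 = 5$)
$\frac{1}{z{\left(C \right)}} = \frac{1}{5}$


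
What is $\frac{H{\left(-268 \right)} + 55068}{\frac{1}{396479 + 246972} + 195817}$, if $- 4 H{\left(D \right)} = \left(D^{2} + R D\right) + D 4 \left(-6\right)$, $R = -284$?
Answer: $\frac{883458223}{10499887039} \approx 0.08414$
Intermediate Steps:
$H{\left(D \right)} = 77 D - \frac{D^{2}}{4}$ ($H{\left(D \right)} = - \frac{\left(D^{2} - 284 D\right) + D 4 \left(-6\right)}{4} = - \frac{\left(D^{2} - 284 D\right) + 4 D \left(-6\right)}{4} = - \frac{\left(D^{2} - 284 D\right) - 24 D}{4} = - \frac{D^{2} - 308 D}{4} = 77 D - \frac{D^{2}}{4}$)
$\frac{H{\left(-268 \right)} + 55068}{\frac{1}{396479 + 246972} + 195817} = \frac{\frac{1}{4} \left(-268\right) \left(308 - -268\right) + 55068}{\frac{1}{396479 + 246972} + 195817} = \frac{\frac{1}{4} \left(-268\right) \left(308 + 268\right) + 55068}{\frac{1}{643451} + 195817} = \frac{\frac{1}{4} \left(-268\right) 576 + 55068}{\frac{1}{643451} + 195817} = \frac{-38592 + 55068}{\frac{125998644468}{643451}} = 16476 \cdot \frac{643451}{125998644468} = \frac{883458223}{10499887039}$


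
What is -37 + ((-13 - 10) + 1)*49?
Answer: -1115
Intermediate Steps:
-37 + ((-13 - 10) + 1)*49 = -37 + (-23 + 1)*49 = -37 - 22*49 = -37 - 1078 = -1115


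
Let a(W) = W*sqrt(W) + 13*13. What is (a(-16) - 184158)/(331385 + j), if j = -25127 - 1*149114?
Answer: -14153/12088 - 8*I/19643 ≈ -1.1708 - 0.00040727*I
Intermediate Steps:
j = -174241 (j = -25127 - 149114 = -174241)
a(W) = 169 + W**(3/2) (a(W) = W**(3/2) + 169 = 169 + W**(3/2))
(a(-16) - 184158)/(331385 + j) = ((169 + (-16)**(3/2)) - 184158)/(331385 - 174241) = ((169 - 64*I) - 184158)/157144 = (-183989 - 64*I)*(1/157144) = -14153/12088 - 8*I/19643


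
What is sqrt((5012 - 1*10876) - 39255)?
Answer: I*sqrt(45119) ≈ 212.41*I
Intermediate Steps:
sqrt((5012 - 1*10876) - 39255) = sqrt((5012 - 10876) - 39255) = sqrt(-5864 - 39255) = sqrt(-45119) = I*sqrt(45119)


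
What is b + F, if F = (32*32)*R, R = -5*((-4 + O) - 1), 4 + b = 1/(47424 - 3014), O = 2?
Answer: 681959961/44410 ≈ 15356.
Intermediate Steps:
b = -177639/44410 (b = -4 + 1/(47424 - 3014) = -4 + 1/44410 = -177639/44410 ≈ -4.0000)
R = 15 (R = -5*((-4 + 2) - 1) = -5*(-2 - 1) = -5*(-3) = 15)
F = 15360 (F = (32*32)*15 = 1024*15 = 15360)
b + F = -177639/44410 + 15360 = 681959961/44410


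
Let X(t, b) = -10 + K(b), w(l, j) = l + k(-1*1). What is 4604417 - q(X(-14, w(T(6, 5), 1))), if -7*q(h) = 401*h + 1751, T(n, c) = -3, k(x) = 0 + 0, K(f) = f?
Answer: 32227457/7 ≈ 4.6039e+6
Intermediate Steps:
k(x) = 0
w(l, j) = l (w(l, j) = l + 0 = l)
X(t, b) = -10 + b
q(h) = -1751/7 - 401*h/7 (q(h) = -(401*h + 1751)/7 = -(1751 + 401*h)/7 = -1751/7 - 401*h/7)
4604417 - q(X(-14, w(T(6, 5), 1))) = 4604417 - (-1751/7 - 401*(-10 - 3)/7) = 4604417 - (-1751/7 - 401/7*(-13)) = 4604417 - (-1751/7 + 5213/7) = 4604417 - 1*3462/7 = 4604417 - 3462/7 = 32227457/7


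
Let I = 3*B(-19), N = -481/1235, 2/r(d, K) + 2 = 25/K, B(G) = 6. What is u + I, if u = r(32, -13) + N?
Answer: 82853/4845 ≈ 17.101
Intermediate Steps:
r(d, K) = 2/(-2 + 25/K)
N = -37/95 (N = -481*1/1235 = -37/95 ≈ -0.38947)
u = -4357/4845 (u = -2*(-13)/(-25 + 2*(-13)) - 37/95 = -2*(-13)/(-25 - 26) - 37/95 = -2*(-13)/(-51) - 37/95 = -2*(-13)*(-1/51) - 37/95 = -26/51 - 37/95 = -4357/4845 ≈ -0.89928)
I = 18 (I = 3*6 = 18)
u + I = -4357/4845 + 18 = 82853/4845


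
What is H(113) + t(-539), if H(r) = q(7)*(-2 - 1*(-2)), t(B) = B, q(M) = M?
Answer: -539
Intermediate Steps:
H(r) = 0 (H(r) = 7*(-2 - 1*(-2)) = 7*(-2 + 2) = 7*0 = 0)
H(113) + t(-539) = 0 - 539 = -539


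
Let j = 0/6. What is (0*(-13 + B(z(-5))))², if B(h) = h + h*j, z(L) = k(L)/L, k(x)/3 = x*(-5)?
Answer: 0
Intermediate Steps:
j = 0 (j = 0*(⅙) = 0)
k(x) = -15*x (k(x) = 3*(x*(-5)) = 3*(-5*x) = -15*x)
z(L) = -15 (z(L) = (-15*L)/L = -15)
B(h) = h (B(h) = h + h*0 = h + 0 = h)
(0*(-13 + B(z(-5))))² = (0*(-13 - 15))² = (0*(-28))² = 0² = 0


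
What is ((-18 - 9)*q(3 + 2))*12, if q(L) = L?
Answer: -1620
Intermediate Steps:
((-18 - 9)*q(3 + 2))*12 = ((-18 - 9)*(3 + 2))*12 = -27*5*12 = -135*12 = -1620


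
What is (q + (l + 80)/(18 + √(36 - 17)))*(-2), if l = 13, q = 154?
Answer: -97288/305 + 186*√19/305 ≈ -316.32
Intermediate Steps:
(q + (l + 80)/(18 + √(36 - 17)))*(-2) = (154 + (13 + 80)/(18 + √(36 - 17)))*(-2) = (154 + 93/(18 + √19))*(-2) = -308 - 186/(18 + √19)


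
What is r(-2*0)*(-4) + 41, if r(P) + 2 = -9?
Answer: 85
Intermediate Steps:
r(P) = -11 (r(P) = -2 - 9 = -11)
r(-2*0)*(-4) + 41 = -11*(-4) + 41 = 44 + 41 = 85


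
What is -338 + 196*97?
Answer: 18674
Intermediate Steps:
-338 + 196*97 = -338 + 19012 = 18674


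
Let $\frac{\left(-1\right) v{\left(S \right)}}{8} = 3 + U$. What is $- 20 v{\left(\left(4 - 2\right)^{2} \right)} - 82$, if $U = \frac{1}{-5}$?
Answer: $366$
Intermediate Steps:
$U = - \frac{1}{5} \approx -0.2$
$v{\left(S \right)} = - \frac{112}{5}$ ($v{\left(S \right)} = - 8 \left(3 - \frac{1}{5}\right) = \left(-8\right) \frac{14}{5} = - \frac{112}{5}$)
$- 20 v{\left(\left(4 - 2\right)^{2} \right)} - 82 = \left(-20\right) \left(- \frac{112}{5}\right) - 82 = 448 - 82 = 366$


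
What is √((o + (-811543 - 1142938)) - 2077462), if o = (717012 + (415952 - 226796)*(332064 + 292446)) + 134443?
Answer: 4*√7382914567 ≈ 3.4370e+5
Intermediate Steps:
o = 118130665015 (o = (717012 + 189156*624510) + 134443 = (717012 + 118129813560) + 134443 = 118130530572 + 134443 = 118130665015)
√((o + (-811543 - 1142938)) - 2077462) = √((118130665015 + (-811543 - 1142938)) - 2077462) = √((118130665015 - 1954481) - 2077462) = √(118128710534 - 2077462) = √118126633072 = 4*√7382914567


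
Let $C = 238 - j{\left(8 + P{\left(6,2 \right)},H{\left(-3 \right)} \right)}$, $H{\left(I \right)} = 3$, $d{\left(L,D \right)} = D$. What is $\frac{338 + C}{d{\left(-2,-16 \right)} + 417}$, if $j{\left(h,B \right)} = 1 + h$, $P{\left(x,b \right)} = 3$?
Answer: $\frac{564}{401} \approx 1.4065$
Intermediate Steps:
$C = 226$ ($C = 238 - \left(1 + \left(8 + 3\right)\right) = 238 - \left(1 + 11\right) = 238 - 12 = 226$)
$\frac{338 + C}{d{\left(-2,-16 \right)} + 417} = \frac{338 + 226}{-16 + 417} = \frac{564}{401}$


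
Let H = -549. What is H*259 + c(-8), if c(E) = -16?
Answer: -142207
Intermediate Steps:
H*259 + c(-8) = -549*259 - 16 = -142191 - 16 = -142207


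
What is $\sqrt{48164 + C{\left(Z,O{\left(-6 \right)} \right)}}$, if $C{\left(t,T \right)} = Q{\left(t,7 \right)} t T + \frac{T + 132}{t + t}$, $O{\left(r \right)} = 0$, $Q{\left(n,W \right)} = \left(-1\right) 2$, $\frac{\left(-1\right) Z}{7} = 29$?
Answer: $\frac{\sqrt{1984776878}}{203} \approx 219.46$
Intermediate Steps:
$Z = -203$ ($Z = \left(-7\right) 29 = -203$)
$Q{\left(n,W \right)} = -2$
$C{\left(t,T \right)} = \frac{132 + T}{2 t} - 2 T t$ ($C{\left(t,T \right)} = - 2 t T + \frac{T + 132}{t + t} = - 2 T t + \frac{132 + T}{2 t} = \frac{132 + T}{2 t} - 2 T t$)
$\sqrt{48164 + C{\left(Z,O{\left(-6 \right)} \right)}} = \sqrt{48164 + \frac{132 + 0 - 0 \left(-203\right)^{2}}{2 \left(-203\right)}} = \sqrt{48164 + \frac{1}{2} \left(- \frac{1}{203}\right) \left(132 + 0 - 0 \cdot 41209\right)} = \sqrt{48164 + \frac{1}{2} \left(- \frac{1}{203}\right) \left(132 + 0 + 0\right)} = \sqrt{48164 + \frac{1}{2} \left(- \frac{1}{203}\right) 132} = \sqrt{48164 - \frac{66}{203}} = \sqrt{\frac{9777226}{203}} = \frac{\sqrt{1984776878}}{203}$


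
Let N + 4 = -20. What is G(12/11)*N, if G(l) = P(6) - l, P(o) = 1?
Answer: 24/11 ≈ 2.1818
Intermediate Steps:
N = -24 (N = -4 - 20 = -24)
G(l) = 1 - l
G(12/11)*N = (1 - 12/11)*(-24) = -1/11*(-24) = 24/11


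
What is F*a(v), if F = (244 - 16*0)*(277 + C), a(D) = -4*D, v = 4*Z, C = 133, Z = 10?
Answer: -16006400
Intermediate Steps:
v = 40 (v = 4*10 = 40)
F = 100040 (F = (244 - 16*0)*(277 + 133) = (244 + 0)*410 = 244*410 = 100040)
F*a(v) = 100040*(-4*40) = 100040*(-160) = -16006400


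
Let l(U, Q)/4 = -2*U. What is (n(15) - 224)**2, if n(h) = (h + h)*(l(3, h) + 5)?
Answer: 630436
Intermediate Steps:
l(U, Q) = -8*U (l(U, Q) = 4*(-2*U) = -8*U)
n(h) = -38*h (n(h) = (h + h)*(-8*3 + 5) = (2*h)*(-24 + 5) = (2*h)*(-19) = -38*h)
(n(15) - 224)**2 = (-38*15 - 224)**2 = (-570 - 224)**2 = (-794)**2 = 630436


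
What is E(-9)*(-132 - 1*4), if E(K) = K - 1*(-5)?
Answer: 544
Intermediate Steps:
E(K) = 5 + K (E(K) = K + 5 = 5 + K)
E(-9)*(-132 - 1*4) = (5 - 9)*(-132 - 1*4) = -4*(-132 - 4) = -4*(-136) = 544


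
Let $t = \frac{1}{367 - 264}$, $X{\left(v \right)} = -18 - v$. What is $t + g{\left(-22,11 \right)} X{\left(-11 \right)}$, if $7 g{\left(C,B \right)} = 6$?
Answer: $- \frac{617}{103} \approx -5.9903$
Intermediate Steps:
$g{\left(C,B \right)} = \frac{6}{7}$ ($g{\left(C,B \right)} = \frac{1}{7} \cdot 6 = \frac{6}{7}$)
$t = \frac{1}{103} \approx 0.0097087$
$t + g{\left(-22,11 \right)} X{\left(-11 \right)} = \frac{1}{103} + \frac{6 \left(-18 - -11\right)}{7} = \frac{1}{103} + \frac{6 \left(-18 + 11\right)}{7} = \frac{1}{103} + \frac{6}{7} \left(-7\right) = \frac{1}{103} - 6 = - \frac{617}{103}$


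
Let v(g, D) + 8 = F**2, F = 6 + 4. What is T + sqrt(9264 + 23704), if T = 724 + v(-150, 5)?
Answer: 816 + 2*sqrt(8242) ≈ 997.57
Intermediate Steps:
F = 10
v(g, D) = 92 (v(g, D) = -8 + 10**2 = -8 + 100 = 92)
T = 816 (T = 724 + 92 = 816)
T + sqrt(9264 + 23704) = 816 + sqrt(9264 + 23704) = 816 + sqrt(32968) = 816 + 2*sqrt(8242)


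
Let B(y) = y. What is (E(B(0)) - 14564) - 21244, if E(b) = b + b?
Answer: -35808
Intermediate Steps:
E(b) = 2*b
(E(B(0)) - 14564) - 21244 = (2*0 - 14564) - 21244 = (0 - 14564) - 21244 = -14564 - 21244 = -35808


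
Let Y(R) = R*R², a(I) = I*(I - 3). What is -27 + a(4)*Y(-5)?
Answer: -527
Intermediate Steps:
a(I) = I*(-3 + I)
Y(R) = R³
-27 + a(4)*Y(-5) = -27 + (4*(-3 + 4))*(-5)³ = -27 + (4*1)*(-125) = -27 + 4*(-125) = -27 - 500 = -527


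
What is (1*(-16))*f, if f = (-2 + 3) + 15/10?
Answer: -40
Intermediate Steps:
f = 5/2 (f = 1 + 15*(⅒) = 1 + 3/2 = 5/2 ≈ 2.5000)
(1*(-16))*f = (1*(-16))*(5/2) = -16*5/2 = -40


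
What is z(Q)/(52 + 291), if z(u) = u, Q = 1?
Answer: 1/343 ≈ 0.0029155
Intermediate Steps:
z(Q)/(52 + 291) = 1/(52 + 291) = 1/343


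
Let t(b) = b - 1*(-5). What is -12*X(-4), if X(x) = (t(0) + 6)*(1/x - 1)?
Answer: 165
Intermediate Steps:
t(b) = 5 + b (t(b) = b + 5 = 5 + b)
X(x) = -11 + 11/x (X(x) = ((5 + 0) + 6)*(1/x - 1) = (5 + 6)*(1/x - 1) = 11*(-1 + 1/x) = -11 + 11/x)
-12*X(-4) = -12*(-11 + 11/(-4)) = -12*(-11 + 11*(-¼)) = -12*(-11 - 11/4) = -12*(-55/4) = 165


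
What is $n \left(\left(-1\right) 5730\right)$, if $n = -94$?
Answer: $538620$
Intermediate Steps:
$n \left(\left(-1\right) 5730\right) = - 94 \left(\left(-1\right) 5730\right) = \left(-94\right) \left(-5730\right) = 538620$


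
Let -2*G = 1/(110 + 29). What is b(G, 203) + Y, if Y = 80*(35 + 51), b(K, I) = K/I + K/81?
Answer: 15724769618/2285577 ≈ 6880.0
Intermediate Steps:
G = -1/278 (G = -1/(2*(110 + 29)) = -½/139 = -½*1/139 = -1/278 ≈ -0.0035971)
b(K, I) = K/81 + K/I (b(K, I) = K/I + K*(1/81) = K/I + K/81 = K/81 + K/I)
Y = 6880 (Y = 80*86 = 6880)
b(G, 203) + Y = ((1/81)*(-1/278) - 1/278/203) + 6880 = (-1/22518 - 1/278*1/203) + 6880 = (-1/22518 - 1/56434) + 6880 = -142/2285577 + 6880 = 15724769618/2285577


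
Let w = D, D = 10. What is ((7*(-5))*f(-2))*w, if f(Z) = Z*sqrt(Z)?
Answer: 700*I*sqrt(2) ≈ 989.95*I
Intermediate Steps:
f(Z) = Z**(3/2)
w = 10
((7*(-5))*f(-2))*w = ((7*(-5))*(-2)**(3/2))*10 = -(-70)*I*sqrt(2)*10 = (70*I*sqrt(2))*10 = 700*I*sqrt(2)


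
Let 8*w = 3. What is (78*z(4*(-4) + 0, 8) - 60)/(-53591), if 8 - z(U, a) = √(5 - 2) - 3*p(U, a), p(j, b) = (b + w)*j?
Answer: 30792/53591 + 78*√3/53591 ≈ 0.57710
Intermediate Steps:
w = 3/8 (w = (⅛)*3 = 3/8 ≈ 0.37500)
p(j, b) = j*(3/8 + b) (p(j, b) = (b + 3/8)*j = (3/8 + b)*j = j*(3/8 + b))
z(U, a) = 8 - √3 + 3*U*(3 + 8*a)/8 (z(U, a) = 8 - (√(5 - 2) - 3*U*(3 + 8*a)/8) = 8 - (√3 - 3*U*(3 + 8*a)/8) = 8 + (-√3 + 3*U*(3 + 8*a)/8) = 8 - √3 + 3*U*(3 + 8*a)/8)
(78*z(4*(-4) + 0, 8) - 60)/(-53591) = (78*(8 - √3 + 9*(4*(-4) + 0)/8 + 3*(4*(-4) + 0)*8) - 60)/(-53591) = (78*(8 - √3 + 9*(-16 + 0)/8 + 3*(-16 + 0)*8) - 60)*(-1/53591) = (78*(8 - √3 + (9/8)*(-16) + 3*(-16)*8) - 60)*(-1/53591) = (78*(8 - √3 - 18 - 384) - 60)*(-1/53591) = (78*(-394 - √3) - 60)*(-1/53591) = ((-30732 - 78*√3) - 60)*(-1/53591) = (-30792 - 78*√3)*(-1/53591) = 30792/53591 + 78*√3/53591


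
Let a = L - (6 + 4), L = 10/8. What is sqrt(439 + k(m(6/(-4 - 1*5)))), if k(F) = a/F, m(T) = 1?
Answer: sqrt(1721)/2 ≈ 20.742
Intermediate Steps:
L = 5/4 (L = 10*(1/8) = 5/4 ≈ 1.2500)
a = -35/4 (a = 5/4 - (6 + 4) = 5/4 - 1*10 = 5/4 - 10 = -35/4 ≈ -8.7500)
k(F) = -35/(4*F)
sqrt(439 + k(m(6/(-4 - 1*5)))) = sqrt(439 - 35/4/1) = sqrt(439 - 35/4*1) = sqrt(439 - 35/4) = sqrt(1721/4) = sqrt(1721)/2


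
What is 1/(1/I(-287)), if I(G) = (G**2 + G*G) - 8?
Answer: 164730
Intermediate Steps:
I(G) = -8 + 2*G**2 (I(G) = (G**2 + G**2) - 8 = 2*G**2 - 8 = -8 + 2*G**2)
1/(1/I(-287)) = 1/(1/(-8 + 2*(-287)**2)) = 1/(1/(-8 + 2*82369)) = 1/(1/(-8 + 164738)) = 1/(1/164730) = 164730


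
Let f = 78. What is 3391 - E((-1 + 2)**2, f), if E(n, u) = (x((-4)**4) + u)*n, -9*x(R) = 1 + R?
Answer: 30074/9 ≈ 3341.6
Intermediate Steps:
x(R) = -1/9 - R/9 (x(R) = -(1 + R)/9 = -1/9 - R/9)
E(n, u) = n*(-257/9 + u) (E(n, u) = ((-1/9 - 1/9*(-4)**4) + u)*n = ((-1/9 - 1/9*256) + u)*n = ((-1/9 - 256/9) + u)*n = (-257/9 + u)*n = n*(-257/9 + u))
3391 - E((-1 + 2)**2, f) = 3391 - (-1 + 2)**2*(-257 + 9*78)/9 = 3391 - 1**2*(-257 + 702)/9 = 3391 - 445/9 = 30074/9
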